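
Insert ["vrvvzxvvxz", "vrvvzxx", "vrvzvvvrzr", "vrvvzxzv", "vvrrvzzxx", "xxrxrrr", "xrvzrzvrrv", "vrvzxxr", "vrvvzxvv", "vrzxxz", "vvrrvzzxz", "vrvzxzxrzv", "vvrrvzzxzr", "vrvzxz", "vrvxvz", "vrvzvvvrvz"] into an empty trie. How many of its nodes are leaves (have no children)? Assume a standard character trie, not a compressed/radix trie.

13

A leaf is a node with no children — equivalently, the end of a word that is not a proper prefix of any other stored word.
Those words: "vrvvzxvvxz", "vrvvzxx", "vrvvzxzv", "vrvxvz", "vrvzvvvrvz", "vrvzvvvrzr", "vrvzxxr", "vrvzxzxrzv", "vrzxxz", "vvrrvzzxx", "vvrrvzzxzr", "xrvzrzvrrv", "xxrxrrr"
Leaf count: 13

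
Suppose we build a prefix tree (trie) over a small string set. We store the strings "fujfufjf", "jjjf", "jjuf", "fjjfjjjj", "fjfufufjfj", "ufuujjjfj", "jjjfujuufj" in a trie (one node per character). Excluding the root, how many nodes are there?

44

Insert word by word; a character creates a node only if that edge doesn't already exist:
  "fujfufjf" → 8 new (f, u, j, f, u, f, j, f)
  "jjjf" → 4 new (j, j, j, f)
  "jjuf" → prefix "jj" already present; 2 new (u, f)
  "fjjfjjjj" → prefix "f" already present; 7 new (j, j, f, j, j, j, j)
  "fjfufufjfj" → prefix "fj" already present; 8 new (f, u, f, u, f, j, f, j)
  "ufuujjjfj" → 9 new (u, f, u, u, j, j, j, f, j)
  "jjjfujuufj" → prefix "jjjf" already present; 6 new (u, j, u, u, f, j)
Total nodes = 8 + 4 + 2 + 7 + 8 + 9 + 6 = 44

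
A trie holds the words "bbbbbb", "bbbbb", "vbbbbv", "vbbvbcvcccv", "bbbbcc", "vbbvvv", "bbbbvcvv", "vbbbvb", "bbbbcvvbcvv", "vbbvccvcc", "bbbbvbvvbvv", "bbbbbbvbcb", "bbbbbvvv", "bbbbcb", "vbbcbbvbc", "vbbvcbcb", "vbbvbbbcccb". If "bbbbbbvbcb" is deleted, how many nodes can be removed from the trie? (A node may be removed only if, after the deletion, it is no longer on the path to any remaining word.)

4

After clearing the end-marker at "bbbbbbvbcb", prune upward until reaching a node still needed by another word.
The suffix "vbcb" (4 nodes) is used only by "bbbbbbvbcb"; "bbbbbb" is itself a stored word, so pruning stops there.
Nodes removed: 4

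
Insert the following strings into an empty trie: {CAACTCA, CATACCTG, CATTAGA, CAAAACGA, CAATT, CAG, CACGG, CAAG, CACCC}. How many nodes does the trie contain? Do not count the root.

Trie structure (* marks end of a word):
(root)
└─ C
   └─ A
      ├─ A
      │  ├─ A
      │  │  └─ A
      │  │     └─ C
      │  │        └─ G
      │  │           └─ A *
      │  ├─ C
      │  │  └─ T
      │  │     └─ C
      │  │        └─ A *
      │  ├─ G *
      │  └─ T
      │     └─ T *
      ├─ C
      │  ├─ C
      │  │  └─ C *
      │  └─ G
      │     └─ G *
      ├─ G *
      └─ T
         ├─ A
         │  └─ C
         │     └─ C
         │        └─ T
         │           └─ G *
         └─ T
            └─ A
               └─ G
                  └─ A *
Counting every labelled node above: 31.

31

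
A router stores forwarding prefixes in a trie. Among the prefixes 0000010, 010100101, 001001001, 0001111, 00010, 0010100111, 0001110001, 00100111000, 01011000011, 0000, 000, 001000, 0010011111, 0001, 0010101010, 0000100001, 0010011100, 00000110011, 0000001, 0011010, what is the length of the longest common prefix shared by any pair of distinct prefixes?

The deepest shared node is where two words last agree before diverging.
"0010011100" and "00100111000" agree on "0010011100" (10 characters) before diverging; nothing deeper is shared.
Longest shared-prefix length: 10

10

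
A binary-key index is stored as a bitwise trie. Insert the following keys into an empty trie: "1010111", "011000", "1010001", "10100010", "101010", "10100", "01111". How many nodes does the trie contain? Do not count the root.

20

Trie structure (* marks end of a word):
(root)
├─ 0
│  └─ 1
│     └─ 1
│        ├─ 0
│        │  └─ 0
│        │     └─ 0 *
│        └─ 1
│           └─ 1 *
└─ 1
   └─ 0
      └─ 1
         └─ 0
            ├─ 0 *
            │  └─ 0
            │     └─ 1 *
            │        └─ 0 *
            └─ 1
               ├─ 0 *
               └─ 1
                  └─ 1 *
Counting every labelled node above: 20.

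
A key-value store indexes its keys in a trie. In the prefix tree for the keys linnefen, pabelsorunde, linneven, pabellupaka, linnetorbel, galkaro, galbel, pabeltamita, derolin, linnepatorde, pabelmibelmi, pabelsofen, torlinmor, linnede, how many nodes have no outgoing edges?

14

A leaf is a node with no children — equivalently, the end of a word that is not a proper prefix of any other stored word.
Those words: "derolin", "galbel", "galkaro", "linnede", "linnefen", "linnepatorde", "linnetorbel", "linneven", "pabellupaka", "pabelmibelmi", "pabelsofen", "pabelsorunde", "pabeltamita", "torlinmor"
Leaf count: 14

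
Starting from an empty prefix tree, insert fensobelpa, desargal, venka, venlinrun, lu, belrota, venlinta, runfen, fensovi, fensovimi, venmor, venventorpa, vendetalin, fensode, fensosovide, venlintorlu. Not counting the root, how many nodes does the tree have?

80

Insert word by word; a character creates a node only if that edge doesn't already exist:
  "fensobelpa" → 10 new (f, e, n, s, o, b, e, l, p, a)
  "desargal" → 8 new (d, e, s, a, r, g, a, l)
  "venka" → 5 new (v, e, n, k, a)
  "venlinrun" → prefix "ven" already present; 6 new (l, i, n, r, u, n)
  "lu" → 2 new (l, u)
  "belrota" → 7 new (b, e, l, r, o, t, a)
  "venlinta" → prefix "venlin" already present; 2 new (t, a)
  "runfen" → 6 new (r, u, n, f, e, n)
  "fensovi" → prefix "fenso" already present; 2 new (v, i)
  "fensovimi" → prefix "fensovi" already present; 2 new (m, i)
  "venmor" → prefix "ven" already present; 3 new (m, o, r)
  "venventorpa" → prefix "ven" already present; 8 new (v, e, n, t, o, r, p, a)
  "vendetalin" → prefix "ven" already present; 7 new (d, e, t, a, l, i, n)
  "fensode" → prefix "fenso" already present; 2 new (d, e)
  "fensosovide" → prefix "fenso" already present; 6 new (s, o, v, i, d, e)
  "venlintorlu" → prefix "venlint" already present; 4 new (o, r, l, u)
Total nodes = 10 + 8 + 5 + 6 + 2 + 7 + 2 + 6 + 2 + 2 + 3 + 8 + 7 + 2 + 6 + 4 = 80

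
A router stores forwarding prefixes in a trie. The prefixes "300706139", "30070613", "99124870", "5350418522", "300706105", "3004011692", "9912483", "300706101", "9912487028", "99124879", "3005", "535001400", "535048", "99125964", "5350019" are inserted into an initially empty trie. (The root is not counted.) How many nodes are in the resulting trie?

53

Trace insertions, counting only characters that open a new branch:
  "300706139" → 9 new (3, 0, 0, 7, 0, 6, 1, 3, 9)
  "30070613" → prefix "30070613" already present; 0 new (none)
  "99124870" → 8 new (9, 9, 1, 2, 4, 8, 7, 0)
  "5350418522" → 10 new (5, 3, 5, 0, 4, 1, 8, 5, 2, 2)
  "300706105" → prefix "3007061" already present; 2 new (0, 5)
  "3004011692" → prefix "300" already present; 7 new (4, 0, 1, 1, 6, 9, 2)
  "9912483" → prefix "991248" already present; 1 new (3)
  "300706101" → prefix "30070610" already present; 1 new (1)
  "9912487028" → prefix "99124870" already present; 2 new (2, 8)
  "99124879" → prefix "9912487" already present; 1 new (9)
  "3005" → prefix "300" already present; 1 new (5)
  "535001400" → prefix "5350" already present; 5 new (0, 1, 4, 0, 0)
  "535048" → prefix "53504" already present; 1 new (8)
  "99125964" → prefix "9912" already present; 4 new (5, 9, 6, 4)
  "5350019" → prefix "535001" already present; 1 new (9)
Total nodes = 9 + 0 + 8 + 10 + 2 + 7 + 1 + 1 + 2 + 1 + 1 + 5 + 1 + 4 + 1 = 53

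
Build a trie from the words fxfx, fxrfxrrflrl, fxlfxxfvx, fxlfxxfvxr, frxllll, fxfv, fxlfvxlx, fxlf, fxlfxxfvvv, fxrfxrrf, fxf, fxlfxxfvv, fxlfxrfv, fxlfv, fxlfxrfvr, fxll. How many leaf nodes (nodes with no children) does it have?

Leaves are exactly the stored words that no other stored word extends.
Those words: "frxllll", "fxfv", "fxfx", "fxlfvxlx", "fxlfxrfvr", "fxlfxxfvvv", "fxlfxxfvxr", "fxll", "fxrfxrrflrl"
Leaf count: 9

9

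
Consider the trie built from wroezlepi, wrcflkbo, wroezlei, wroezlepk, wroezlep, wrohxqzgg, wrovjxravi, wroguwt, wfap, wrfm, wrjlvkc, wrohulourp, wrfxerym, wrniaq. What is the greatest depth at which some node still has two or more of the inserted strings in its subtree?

Look for the deepest trie node that still has at least two words in its subtree.
"wroezlep" and "wroezlepi" agree on "wroezlep" (8 characters) before diverging; nothing deeper is shared.
Longest shared-prefix length: 8

8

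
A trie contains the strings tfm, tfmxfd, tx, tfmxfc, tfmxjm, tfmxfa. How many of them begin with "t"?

6

Traverse to the node for "t", then collect every word in that subtree.
Words under "t": tfm, tfmxfa, tfmxfc, tfmxfd, tfmxjm, tx
Count: 6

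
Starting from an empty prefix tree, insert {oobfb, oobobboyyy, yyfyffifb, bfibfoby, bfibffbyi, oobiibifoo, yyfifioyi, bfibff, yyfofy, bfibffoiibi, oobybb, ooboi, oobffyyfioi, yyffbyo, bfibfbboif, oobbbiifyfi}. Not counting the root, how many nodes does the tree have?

For each word, the new-node count is its length minus the longest prefix already in the trie:
  "oobfb" → 5 new (o, o, b, f, b)
  "oobobboyyy" → prefix "oob" already present; 7 new (o, b, b, o, y, y, y)
  "yyfyffifb" → 9 new (y, y, f, y, f, f, i, f, b)
  "bfibfoby" → 8 new (b, f, i, b, f, o, b, y)
  "bfibffbyi" → prefix "bfibf" already present; 4 new (f, b, y, i)
  "oobiibifoo" → prefix "oob" already present; 7 new (i, i, b, i, f, o, o)
  "yyfifioyi" → prefix "yyf" already present; 6 new (i, f, i, o, y, i)
  "bfibff" → prefix "bfibff" already present; 0 new (none)
  "yyfofy" → prefix "yyf" already present; 3 new (o, f, y)
  "bfibffoiibi" → prefix "bfibff" already present; 5 new (o, i, i, b, i)
  "oobybb" → prefix "oob" already present; 3 new (y, b, b)
  "ooboi" → prefix "oobo" already present; 1 new (i)
  "oobffyyfioi" → prefix "oobf" already present; 7 new (f, y, y, f, i, o, i)
  "yyffbyo" → prefix "yyf" already present; 4 new (f, b, y, o)
  "bfibfbboif" → prefix "bfibf" already present; 5 new (b, b, o, i, f)
  "oobbbiifyfi" → prefix "oob" already present; 8 new (b, b, i, i, f, y, f, i)
Total nodes = 5 + 7 + 9 + 8 + 4 + 7 + 6 + 0 + 3 + 5 + 3 + 1 + 7 + 4 + 5 + 8 = 82

82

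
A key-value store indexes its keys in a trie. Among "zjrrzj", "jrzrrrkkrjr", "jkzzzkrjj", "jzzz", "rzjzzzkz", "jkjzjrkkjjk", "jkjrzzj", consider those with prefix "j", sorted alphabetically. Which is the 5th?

Filter for "j…" and sort: "jkjrzzj", "jkjzjrkkjjk", "jkzzzkrjj", "jrzrrrkkrjr", "jzzz"
Position 5: jzzz

jzzz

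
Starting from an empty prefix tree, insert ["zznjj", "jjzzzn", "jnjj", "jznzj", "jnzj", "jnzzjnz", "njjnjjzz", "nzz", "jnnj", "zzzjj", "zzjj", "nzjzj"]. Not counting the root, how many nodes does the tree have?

Insert word by word; a character creates a node only if that edge doesn't already exist:
  "zznjj" → 5 new (z, z, n, j, j)
  "jjzzzn" → 6 new (j, j, z, z, z, n)
  "jnjj" → prefix "j" already present; 3 new (n, j, j)
  "jznzj" → prefix "j" already present; 4 new (z, n, z, j)
  "jnzj" → prefix "jn" already present; 2 new (z, j)
  "jnzzjnz" → prefix "jnz" already present; 4 new (z, j, n, z)
  "njjnjjzz" → 8 new (n, j, j, n, j, j, z, z)
  "nzz" → prefix "n" already present; 2 new (z, z)
  "jnnj" → prefix "jn" already present; 2 new (n, j)
  "zzzjj" → prefix "zz" already present; 3 new (z, j, j)
  "zzjj" → prefix "zz" already present; 2 new (j, j)
  "nzjzj" → prefix "nz" already present; 3 new (j, z, j)
Total nodes = 5 + 6 + 3 + 4 + 2 + 4 + 8 + 2 + 2 + 3 + 2 + 3 = 44

44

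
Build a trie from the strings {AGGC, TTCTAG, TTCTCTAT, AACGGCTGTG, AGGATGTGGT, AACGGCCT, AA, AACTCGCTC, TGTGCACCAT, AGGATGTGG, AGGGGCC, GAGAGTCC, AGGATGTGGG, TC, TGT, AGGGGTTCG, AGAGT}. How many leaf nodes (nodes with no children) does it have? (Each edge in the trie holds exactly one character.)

14

A leaf is a node with no children — equivalently, the end of a word that is not a proper prefix of any other stored word.
Those words: "AACGGCCT", "AACGGCTGTG", "AACTCGCTC", "AGAGT", "AGGATGTGGG", "AGGATGTGGT", "AGGC", "AGGGGCC", "AGGGGTTCG", "GAGAGTCC", "TC", "TGTGCACCAT", "TTCTAG", "TTCTCTAT"
Leaf count: 14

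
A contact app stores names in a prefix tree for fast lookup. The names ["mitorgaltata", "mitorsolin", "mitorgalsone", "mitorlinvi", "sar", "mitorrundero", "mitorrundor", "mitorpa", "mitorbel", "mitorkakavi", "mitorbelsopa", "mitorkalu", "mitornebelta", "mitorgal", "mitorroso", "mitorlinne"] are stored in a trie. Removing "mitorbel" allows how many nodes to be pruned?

A node on "mitorbel"'s path can go only if nothing else ends at it or branches off below it.
Every node on "mitorbel" is still needed (e.g. by "mitorbelsopa"), so nothing is freed.
Nodes removed: 0

0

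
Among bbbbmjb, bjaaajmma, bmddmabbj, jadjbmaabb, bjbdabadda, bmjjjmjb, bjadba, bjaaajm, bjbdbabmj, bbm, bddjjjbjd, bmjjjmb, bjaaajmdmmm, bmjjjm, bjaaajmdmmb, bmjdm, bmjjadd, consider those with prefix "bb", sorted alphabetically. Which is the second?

bbm

Filter for "bb…" and sort: "bbbbmjb", "bbm"
The 2nd is bbm.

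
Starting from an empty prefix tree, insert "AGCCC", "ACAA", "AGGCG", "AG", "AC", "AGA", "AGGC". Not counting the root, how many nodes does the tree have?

Trace insertions, counting only characters that open a new branch:
  "AGCCC" → 5 new (A, G, C, C, C)
  "ACAA" → prefix "A" already present; 3 new (C, A, A)
  "AGGCG" → prefix "AG" already present; 3 new (G, C, G)
  "AG" → prefix "AG" already present; 0 new (none)
  "AC" → prefix "AC" already present; 0 new (none)
  "AGA" → prefix "AG" already present; 1 new (A)
  "AGGC" → prefix "AGGC" already present; 0 new (none)
Total nodes = 5 + 3 + 3 + 0 + 0 + 1 + 0 = 12

12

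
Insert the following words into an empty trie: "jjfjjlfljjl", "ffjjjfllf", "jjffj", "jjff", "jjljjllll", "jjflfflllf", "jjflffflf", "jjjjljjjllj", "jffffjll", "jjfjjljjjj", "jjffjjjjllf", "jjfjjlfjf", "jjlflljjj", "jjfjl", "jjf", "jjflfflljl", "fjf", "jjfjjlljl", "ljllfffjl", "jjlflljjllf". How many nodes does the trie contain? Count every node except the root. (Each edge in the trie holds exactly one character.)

For each word, the new-node count is its length minus the longest prefix already in the trie:
  "jjfjjlfljjl" → 11 new (j, j, f, j, j, l, f, l, j, j, l)
  "ffjjjfllf" → 9 new (f, f, j, j, j, f, l, l, f)
  "jjffj" → prefix "jjf" already present; 2 new (f, j)
  "jjff" → prefix "jjff" already present; 0 new (none)
  "jjljjllll" → prefix "jj" already present; 7 new (l, j, j, l, l, l, l)
  "jjflfflllf" → prefix "jjf" already present; 7 new (l, f, f, l, l, l, f)
  "jjflffflf" → prefix "jjflff" already present; 3 new (f, l, f)
  "jjjjljjjllj" → prefix "jj" already present; 9 new (j, j, l, j, j, j, l, l, j)
  "jffffjll" → prefix "j" already present; 7 new (f, f, f, f, j, l, l)
  "jjfjjljjjj" → prefix "jjfjjl" already present; 4 new (j, j, j, j)
  "jjffjjjjllf" → prefix "jjffj" already present; 6 new (j, j, j, l, l, f)
  "jjfjjlfjf" → prefix "jjfjjlf" already present; 2 new (j, f)
  "jjlflljjj" → prefix "jjl" already present; 6 new (f, l, l, j, j, j)
  "jjfjl" → prefix "jjfj" already present; 1 new (l)
  "jjf" → prefix "jjf" already present; 0 new (none)
  "jjflfflljl" → prefix "jjflffll" already present; 2 new (j, l)
  "fjf" → prefix "f" already present; 2 new (j, f)
  "jjfjjlljl" → prefix "jjfjjl" already present; 3 new (l, j, l)
  "ljllfffjl" → 9 new (l, j, l, l, f, f, f, j, l)
  "jjlflljjllf" → prefix "jjlflljj" already present; 3 new (l, l, f)
Total nodes = 11 + 9 + 2 + 0 + 7 + 7 + 3 + 9 + 7 + 4 + 6 + 2 + 6 + 1 + 0 + 2 + 2 + 3 + 9 + 3 = 93

93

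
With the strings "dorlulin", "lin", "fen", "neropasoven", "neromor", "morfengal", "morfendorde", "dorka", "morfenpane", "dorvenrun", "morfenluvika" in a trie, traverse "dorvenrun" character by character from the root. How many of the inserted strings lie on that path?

1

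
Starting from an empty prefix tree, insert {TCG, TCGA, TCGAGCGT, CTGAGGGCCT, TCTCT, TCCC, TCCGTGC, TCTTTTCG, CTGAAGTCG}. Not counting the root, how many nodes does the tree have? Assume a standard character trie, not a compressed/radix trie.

37

Trie structure (* marks end of a word):
(root)
├─ C
│  └─ T
│     └─ G
│        └─ A
│           ├─ A
│           │  └─ G
│           │     └─ T
│           │        └─ C
│           │           └─ G *
│           └─ G
│              └─ G
│                 └─ G
│                    └─ C
│                       └─ C
│                          └─ T *
└─ T
   └─ C
      ├─ C
      │  ├─ C *
      │  └─ G
      │     └─ T
      │        └─ G
      │           └─ C *
      ├─ G *
      │  └─ A *
      │     └─ G
      │        └─ C
      │           └─ G
      │              └─ T *
      └─ T
         ├─ C
         │  └─ T *
         └─ T
            └─ T
               └─ T
                  └─ C
                     └─ G *
Counting every labelled node above: 37.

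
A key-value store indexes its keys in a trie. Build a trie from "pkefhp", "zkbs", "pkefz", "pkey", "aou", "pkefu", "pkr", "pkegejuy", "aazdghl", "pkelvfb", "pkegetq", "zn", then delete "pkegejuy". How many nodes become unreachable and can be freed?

3

Walk "pkegejuy" from the leaf back toward the root, removing each node that no remaining word uses.
The suffix "juy" (3 nodes) is used only by "pkegejuy"; the node for "pkege" still has the child "t", so pruning stops there.
Nodes removed: 3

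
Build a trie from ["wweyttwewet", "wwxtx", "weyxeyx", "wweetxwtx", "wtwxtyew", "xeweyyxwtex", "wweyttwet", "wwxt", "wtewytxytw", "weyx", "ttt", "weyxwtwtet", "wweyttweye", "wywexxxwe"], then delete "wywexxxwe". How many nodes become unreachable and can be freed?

Walk "wywexxxwe" from the leaf back toward the root, removing each node that no remaining word uses.
The suffix "ywexxxwe" (8 nodes) is used only by "wywexxxwe"; the node for "w" still has the child "w", so pruning stops there.
Nodes removed: 8

8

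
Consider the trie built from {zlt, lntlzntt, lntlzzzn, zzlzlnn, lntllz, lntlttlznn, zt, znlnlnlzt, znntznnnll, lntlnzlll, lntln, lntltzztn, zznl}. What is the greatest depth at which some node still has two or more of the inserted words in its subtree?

5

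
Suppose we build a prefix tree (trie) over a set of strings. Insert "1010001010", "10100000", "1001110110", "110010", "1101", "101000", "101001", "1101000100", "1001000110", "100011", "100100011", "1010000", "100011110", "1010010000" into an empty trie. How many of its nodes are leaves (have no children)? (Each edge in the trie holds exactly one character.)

8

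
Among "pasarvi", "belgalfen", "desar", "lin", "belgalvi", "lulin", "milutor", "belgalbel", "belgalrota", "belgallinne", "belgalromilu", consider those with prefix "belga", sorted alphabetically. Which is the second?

belgalfen

Filter for "belga…" and sort: "belgalbel", "belgalfen", "belgallinne", "belgalromilu", "belgalrota", "belgalvi"
Position 2: belgalfen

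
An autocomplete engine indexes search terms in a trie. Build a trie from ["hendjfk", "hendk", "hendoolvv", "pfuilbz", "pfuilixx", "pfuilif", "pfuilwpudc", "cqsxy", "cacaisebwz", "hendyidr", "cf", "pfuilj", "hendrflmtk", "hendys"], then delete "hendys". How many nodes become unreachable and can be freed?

After clearing the end-marker at "hendys", prune upward until reaching a node still needed by another word.
The suffix "s" (1 node) is used only by "hendys"; the node for "hendy" still has the child "i", so pruning stops there.
Nodes removed: 1

1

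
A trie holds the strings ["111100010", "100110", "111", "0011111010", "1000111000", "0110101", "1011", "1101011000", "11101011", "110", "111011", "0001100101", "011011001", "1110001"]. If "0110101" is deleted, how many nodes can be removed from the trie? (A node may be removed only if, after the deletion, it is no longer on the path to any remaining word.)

2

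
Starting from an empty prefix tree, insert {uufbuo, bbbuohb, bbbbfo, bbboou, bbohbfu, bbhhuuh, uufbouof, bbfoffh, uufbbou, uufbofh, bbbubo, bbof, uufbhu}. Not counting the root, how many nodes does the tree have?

48

Insert word by word; a character creates a node only if that edge doesn't already exist:
  "uufbuo" → 6 new (u, u, f, b, u, o)
  "bbbuohb" → 7 new (b, b, b, u, o, h, b)
  "bbbbfo" → prefix "bbb" already present; 3 new (b, f, o)
  "bbboou" → prefix "bbb" already present; 3 new (o, o, u)
  "bbohbfu" → prefix "bb" already present; 5 new (o, h, b, f, u)
  "bbhhuuh" → prefix "bb" already present; 5 new (h, h, u, u, h)
  "uufbouof" → prefix "uufb" already present; 4 new (o, u, o, f)
  "bbfoffh" → prefix "bb" already present; 5 new (f, o, f, f, h)
  "uufbbou" → prefix "uufb" already present; 3 new (b, o, u)
  "uufbofh" → prefix "uufbo" already present; 2 new (f, h)
  "bbbubo" → prefix "bbbu" already present; 2 new (b, o)
  "bbof" → prefix "bbo" already present; 1 new (f)
  "uufbhu" → prefix "uufb" already present; 2 new (h, u)
Total nodes = 6 + 7 + 3 + 3 + 5 + 5 + 4 + 5 + 3 + 2 + 2 + 1 + 2 = 48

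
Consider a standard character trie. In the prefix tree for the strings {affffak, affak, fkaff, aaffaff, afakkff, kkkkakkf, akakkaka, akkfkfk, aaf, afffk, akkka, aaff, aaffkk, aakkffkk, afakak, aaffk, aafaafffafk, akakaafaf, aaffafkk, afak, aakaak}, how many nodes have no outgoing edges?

Leaves are exactly the stored words that no other stored word extends.
Those words: "aafaafffafk", "aaffaff", "aaffafkk", "aaffkk", "aakaak", "aakkffkk", "afakak", "afakkff", "affak", "affffak", "afffk", "akakaafaf", "akakkaka", "akkfkfk", "akkka", "fkaff", "kkkkakkf"
Leaf count: 17

17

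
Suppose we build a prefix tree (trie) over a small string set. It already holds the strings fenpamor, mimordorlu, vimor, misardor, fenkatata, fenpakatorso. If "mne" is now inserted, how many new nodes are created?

2

"m" is already a path in the trie; the remaining "ne" must be added.
So 3 − 1 = 2 new nodes.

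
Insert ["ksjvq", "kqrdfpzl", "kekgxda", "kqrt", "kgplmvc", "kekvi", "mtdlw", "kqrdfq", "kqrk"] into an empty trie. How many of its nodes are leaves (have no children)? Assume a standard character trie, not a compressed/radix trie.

9

Leaves are exactly the stored words that no other stored word extends.
Those words: "kekgxda", "kekvi", "kgplmvc", "kqrdfpzl", "kqrdfq", "kqrk", "kqrt", "ksjvq", "mtdlw"
Leaf count: 9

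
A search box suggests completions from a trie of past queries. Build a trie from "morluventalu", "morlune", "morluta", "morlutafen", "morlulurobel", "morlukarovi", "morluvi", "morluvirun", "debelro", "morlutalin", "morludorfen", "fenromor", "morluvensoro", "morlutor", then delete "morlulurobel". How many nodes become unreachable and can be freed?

7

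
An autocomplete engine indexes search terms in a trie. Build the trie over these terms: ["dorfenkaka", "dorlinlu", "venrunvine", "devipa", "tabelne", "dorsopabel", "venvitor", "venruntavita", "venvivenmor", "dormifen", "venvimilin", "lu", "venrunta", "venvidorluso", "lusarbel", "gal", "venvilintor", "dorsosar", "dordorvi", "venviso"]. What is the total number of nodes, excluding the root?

105

Count nodes per top-level branch (shared prefixes stored once):
  'd'-branch (devipa, dordorvi, dorfenkaka, dorlinlu, dormifen, dorsopabel, dorsosar): 40 nodes
  'g'-branch (gal): 3 nodes
  'l'-branch (lu, lusarbel): 8 nodes
  't'-branch (tabelne): 7 nodes
  'v'-branch (venrunta, venruntavita, venrunvine, venvidorluso, venvilintor, venvimilin, venviso, venvitor, venvivenmor): 47 nodes
Sum: 105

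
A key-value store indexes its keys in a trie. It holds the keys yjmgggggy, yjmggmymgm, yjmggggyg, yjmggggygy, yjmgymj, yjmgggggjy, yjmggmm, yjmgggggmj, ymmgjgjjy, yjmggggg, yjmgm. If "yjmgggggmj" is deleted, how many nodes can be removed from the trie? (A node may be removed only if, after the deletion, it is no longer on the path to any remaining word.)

2

After clearing the end-marker at "yjmgggggmj", prune upward until reaching a node still needed by another word.
The suffix "mj" (2 nodes) is used only by "yjmgggggmj"; the node for "yjmggggg" still has the child "y", so pruning stops there.
Nodes removed: 2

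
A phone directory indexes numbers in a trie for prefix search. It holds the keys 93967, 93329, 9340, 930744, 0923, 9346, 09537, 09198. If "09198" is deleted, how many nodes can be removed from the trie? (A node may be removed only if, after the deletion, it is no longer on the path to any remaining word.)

3

After clearing the end-marker at "09198", prune upward until reaching a node still needed by another word.
The suffix "198" (3 nodes) is used only by "09198"; the node for "09" still has the child "2", so pruning stops there.
Nodes removed: 3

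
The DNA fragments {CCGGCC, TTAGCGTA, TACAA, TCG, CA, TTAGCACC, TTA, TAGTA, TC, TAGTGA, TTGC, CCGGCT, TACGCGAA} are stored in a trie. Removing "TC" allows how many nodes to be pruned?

0

Walk "TC" from the leaf back toward the root, removing each node that no remaining word uses.
Every node on "TC" is still needed (e.g. by "TCG"), so nothing is freed.
Nodes removed: 0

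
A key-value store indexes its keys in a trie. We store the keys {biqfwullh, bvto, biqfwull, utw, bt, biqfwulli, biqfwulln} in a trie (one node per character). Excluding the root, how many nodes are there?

Count nodes per top-level branch (shared prefixes stored once):
  'b'-branch (biqfwull, biqfwullh, biqfwulli, biqfwulln, bt, bvto): 15 nodes
  'u'-branch (utw): 3 nodes
Sum: 18

18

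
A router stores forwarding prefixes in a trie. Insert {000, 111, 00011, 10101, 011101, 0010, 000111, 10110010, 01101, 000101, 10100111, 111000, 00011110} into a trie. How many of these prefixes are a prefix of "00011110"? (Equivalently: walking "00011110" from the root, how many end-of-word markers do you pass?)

4

Walk "00011110" from the root; an end-of-word marker is hit whenever a stored word is a prefix of "00011110".
Prefixes of the query that are stored words: "000", "00011", "000111", "00011110"
Count: 4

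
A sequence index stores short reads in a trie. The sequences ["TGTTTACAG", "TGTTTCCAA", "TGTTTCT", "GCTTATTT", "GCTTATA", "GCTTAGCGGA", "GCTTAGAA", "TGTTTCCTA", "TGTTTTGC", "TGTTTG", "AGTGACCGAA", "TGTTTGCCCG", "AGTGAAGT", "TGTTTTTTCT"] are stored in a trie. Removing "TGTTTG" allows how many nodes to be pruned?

Walk "TGTTTG" from the leaf back toward the root, removing each node that no remaining word uses.
Every node on "TGTTTG" is still needed (e.g. by "TGTTTGCCCG"), so nothing is freed.
Nodes removed: 0

0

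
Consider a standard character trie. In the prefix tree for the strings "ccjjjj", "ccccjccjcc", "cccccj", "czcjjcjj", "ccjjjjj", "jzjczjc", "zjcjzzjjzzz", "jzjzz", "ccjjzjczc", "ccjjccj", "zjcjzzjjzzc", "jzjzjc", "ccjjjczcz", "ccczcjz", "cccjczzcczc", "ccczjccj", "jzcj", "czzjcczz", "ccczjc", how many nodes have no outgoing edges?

17

Leaves are exactly the stored words that no other stored word extends.
Those words: "cccccj", "ccccjccjcc", "cccjczzcczc", "ccczcjz", "ccczjccj", "ccjjccj", "ccjjjczcz", "ccjjjjj", "ccjjzjczc", "czcjjcjj", "czzjcczz", "jzcj", "jzjczjc", "jzjzjc", "jzjzz", "zjcjzzjjzzc", "zjcjzzjjzzz"
Leaf count: 17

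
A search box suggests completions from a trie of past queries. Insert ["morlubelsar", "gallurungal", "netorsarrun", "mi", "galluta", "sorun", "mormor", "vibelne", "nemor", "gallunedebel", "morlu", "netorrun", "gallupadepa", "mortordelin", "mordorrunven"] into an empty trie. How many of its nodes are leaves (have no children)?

14

Leaves are exactly the stored words that no other stored word extends.
Those words: "gallunedebel", "gallupadepa", "gallurungal", "galluta", "mi", "mordorrunven", "morlubelsar", "mormor", "mortordelin", "nemor", "netorrun", "netorsarrun", "sorun", "vibelne"
Leaf count: 14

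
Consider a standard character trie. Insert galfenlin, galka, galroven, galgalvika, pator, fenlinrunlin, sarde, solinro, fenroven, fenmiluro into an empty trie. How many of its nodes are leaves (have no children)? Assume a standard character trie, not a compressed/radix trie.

10

A leaf is a node with no children — equivalently, the end of a word that is not a proper prefix of any other stored word.
Those words: "fenlinrunlin", "fenmiluro", "fenroven", "galfenlin", "galgalvika", "galka", "galroven", "pator", "sarde", "solinro"
Leaf count: 10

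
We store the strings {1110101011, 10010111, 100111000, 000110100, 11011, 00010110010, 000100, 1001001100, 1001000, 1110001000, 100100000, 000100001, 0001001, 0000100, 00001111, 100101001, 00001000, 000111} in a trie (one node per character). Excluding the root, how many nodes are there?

Insert word by word; a character creates a node only if that edge doesn't already exist:
  "1110101011" → 10 new (1, 1, 1, 0, 1, 0, 1, 0, 1, 1)
  "10010111" → prefix "1" already present; 7 new (0, 0, 1, 0, 1, 1, 1)
  "100111000" → prefix "1001" already present; 5 new (1, 1, 0, 0, 0)
  "000110100" → 9 new (0, 0, 0, 1, 1, 0, 1, 0, 0)
  "11011" → prefix "11" already present; 3 new (0, 1, 1)
  "00010110010" → prefix "0001" already present; 7 new (0, 1, 1, 0, 0, 1, 0)
  "000100" → prefix "00010" already present; 1 new (0)
  "1001001100" → prefix "10010" already present; 5 new (0, 1, 1, 0, 0)
  "1001000" → prefix "100100" already present; 1 new (0)
  "1110001000" → prefix "1110" already present; 6 new (0, 0, 1, 0, 0, 0)
  "100100000" → prefix "1001000" already present; 2 new (0, 0)
  "000100001" → prefix "000100" already present; 3 new (0, 0, 1)
  "0001001" → prefix "000100" already present; 1 new (1)
  "0000100" → prefix "000" already present; 4 new (0, 1, 0, 0)
  "00001111" → prefix "00001" already present; 3 new (1, 1, 1)
  "100101001" → prefix "100101" already present; 3 new (0, 0, 1)
  "00001000" → prefix "0000100" already present; 1 new (0)
  "000111" → prefix "00011" already present; 1 new (1)
Total nodes = 10 + 7 + 5 + 9 + 3 + 7 + 1 + 5 + 1 + 6 + 2 + 3 + 1 + 4 + 3 + 3 + 1 + 1 = 72

72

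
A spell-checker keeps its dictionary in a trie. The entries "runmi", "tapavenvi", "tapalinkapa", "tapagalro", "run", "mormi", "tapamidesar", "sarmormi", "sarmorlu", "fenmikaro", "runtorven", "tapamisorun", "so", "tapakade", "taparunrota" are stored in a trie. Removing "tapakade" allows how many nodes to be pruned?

4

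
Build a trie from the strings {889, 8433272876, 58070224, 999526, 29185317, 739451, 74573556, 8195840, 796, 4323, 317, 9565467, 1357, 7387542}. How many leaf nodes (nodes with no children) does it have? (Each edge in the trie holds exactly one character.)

14

Leaves are exactly the stored words that no other stored word extends.
Those words: "1357", "29185317", "317", "4323", "58070224", "7387542", "739451", "74573556", "796", "8195840", "8433272876", "889", "9565467", "999526"
Leaf count: 14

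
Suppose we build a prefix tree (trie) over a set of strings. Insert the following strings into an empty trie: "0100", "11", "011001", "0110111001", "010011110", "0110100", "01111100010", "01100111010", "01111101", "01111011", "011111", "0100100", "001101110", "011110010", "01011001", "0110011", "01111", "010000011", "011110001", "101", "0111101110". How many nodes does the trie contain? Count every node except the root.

Count nodes per top-level branch (shared prefixes stored once):
  '0'-branch (001101110, 0100, 010000011, 0100100, 010011110, 01011001, 011001, 0110011, 01100111010, 0110100, 0110111001, 01111, 011110001, 011110010, 01111011, 0111101110, 011111, 01111100010, 01111101): 65 nodes
  '1'-branch (101, 11): 4 nodes
Sum: 69

69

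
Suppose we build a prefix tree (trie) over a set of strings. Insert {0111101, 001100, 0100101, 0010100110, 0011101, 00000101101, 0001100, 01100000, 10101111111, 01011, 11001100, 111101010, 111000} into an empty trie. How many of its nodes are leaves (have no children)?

13

Leaves are exactly the stored words that no other stored word extends.
Those words: "00000101101", "0001100", "0010100110", "001100", "0011101", "0100101", "01011", "01100000", "0111101", "10101111111", "11001100", "111000", "111101010"
Leaf count: 13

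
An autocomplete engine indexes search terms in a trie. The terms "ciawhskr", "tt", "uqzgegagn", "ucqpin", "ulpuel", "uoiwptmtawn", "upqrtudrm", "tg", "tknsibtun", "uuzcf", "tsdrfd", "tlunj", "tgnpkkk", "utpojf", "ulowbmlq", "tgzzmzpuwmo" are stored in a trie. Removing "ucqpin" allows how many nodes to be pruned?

5

Walk "ucqpin" from the leaf back toward the root, removing each node that no remaining word uses.
The suffix "cqpin" (5 nodes) is used only by "ucqpin"; the node for "u" still has the child "q", so pruning stops there.
Nodes removed: 5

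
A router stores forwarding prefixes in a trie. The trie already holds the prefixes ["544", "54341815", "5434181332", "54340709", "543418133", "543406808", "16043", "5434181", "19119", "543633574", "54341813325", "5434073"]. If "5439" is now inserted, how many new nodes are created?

1

Walking "5439" from the root, the first 3 characters ("543") follow existing edges; "9" is the first miss.
New nodes needed: |"5439"| − 3 = 4 − 3 = 1.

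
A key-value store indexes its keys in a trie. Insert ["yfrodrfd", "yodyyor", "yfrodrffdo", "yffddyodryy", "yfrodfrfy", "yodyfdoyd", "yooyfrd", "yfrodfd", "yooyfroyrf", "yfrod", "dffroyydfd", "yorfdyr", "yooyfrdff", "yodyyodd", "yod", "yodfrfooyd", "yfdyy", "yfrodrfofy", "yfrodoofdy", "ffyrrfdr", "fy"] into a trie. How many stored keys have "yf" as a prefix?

Filter for entries beginning with "yf":
Matches: "yfdyy", "yffddyodryy", "yfrod", "yfrodfd", "yfrodfrfy", "yfrodoofdy", "yfrodrfd", "yfrodrffdo", "yfrodrfofy"
Count: 9

9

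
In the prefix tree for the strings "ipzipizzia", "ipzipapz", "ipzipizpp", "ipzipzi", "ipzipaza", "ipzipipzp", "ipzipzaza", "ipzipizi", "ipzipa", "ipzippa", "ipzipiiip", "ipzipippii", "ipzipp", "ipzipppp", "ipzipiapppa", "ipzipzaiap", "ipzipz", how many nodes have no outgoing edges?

14

A leaf is a node with no children — equivalently, the end of a word that is not a proper prefix of any other stored word.
Those words: "ipzipapz", "ipzipaza", "ipzipiapppa", "ipzipiiip", "ipzipippii", "ipzipipzp", "ipzipizi", "ipzipizpp", "ipzipizzia", "ipzippa", "ipzipppp", "ipzipzaiap", "ipzipzaza", "ipzipzi"
Leaf count: 14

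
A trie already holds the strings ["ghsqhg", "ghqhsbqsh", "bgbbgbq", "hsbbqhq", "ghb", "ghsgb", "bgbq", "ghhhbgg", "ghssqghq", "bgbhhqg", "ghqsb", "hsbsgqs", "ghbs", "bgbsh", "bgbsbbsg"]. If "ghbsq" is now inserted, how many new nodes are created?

The longest prefix of "ghbsq" already in the trie is "ghbs" (length 4).
Each of the 1 remaining characters creates one node.

1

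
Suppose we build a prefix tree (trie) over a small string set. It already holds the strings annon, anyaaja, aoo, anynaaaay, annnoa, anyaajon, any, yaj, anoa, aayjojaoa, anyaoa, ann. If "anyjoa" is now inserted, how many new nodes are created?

3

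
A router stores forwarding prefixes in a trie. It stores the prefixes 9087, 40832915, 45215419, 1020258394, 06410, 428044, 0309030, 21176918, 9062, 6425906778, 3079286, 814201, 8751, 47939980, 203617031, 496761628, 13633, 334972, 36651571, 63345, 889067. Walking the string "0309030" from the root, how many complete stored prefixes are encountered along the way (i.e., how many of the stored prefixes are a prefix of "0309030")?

1

Walk "0309030" from the root; an end-of-word marker is hit whenever a stored word is a prefix of "0309030".
Prefixes of the query that are stored words: "0309030"
Count: 1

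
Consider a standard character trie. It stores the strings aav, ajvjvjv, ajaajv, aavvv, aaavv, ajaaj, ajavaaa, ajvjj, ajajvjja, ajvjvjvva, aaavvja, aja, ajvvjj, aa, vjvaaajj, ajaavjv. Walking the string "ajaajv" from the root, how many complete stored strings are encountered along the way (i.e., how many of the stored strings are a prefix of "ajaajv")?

Walk "ajaajv" from the root; an end-of-word marker is hit whenever a stored word is a prefix of "ajaajv".
Prefixes of the query that are stored words: "aja", "ajaaj", "ajaajv"
Count: 3

3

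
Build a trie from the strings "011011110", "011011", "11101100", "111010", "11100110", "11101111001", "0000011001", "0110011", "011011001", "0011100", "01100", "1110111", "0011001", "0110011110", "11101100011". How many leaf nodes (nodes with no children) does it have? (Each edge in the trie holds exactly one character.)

10

A leaf is a node with no children — equivalently, the end of a word that is not a proper prefix of any other stored word.
Those words: "0000011001", "0011001", "0011100", "0110011110", "011011001", "011011110", "11100110", "111010", "11101100011", "11101111001"
Leaf count: 10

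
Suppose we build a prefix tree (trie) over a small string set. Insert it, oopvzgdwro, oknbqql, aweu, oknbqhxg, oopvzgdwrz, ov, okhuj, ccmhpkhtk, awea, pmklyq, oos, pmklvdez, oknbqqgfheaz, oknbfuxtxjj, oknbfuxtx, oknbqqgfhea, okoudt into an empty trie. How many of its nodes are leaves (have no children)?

A leaf is a node with no children — equivalently, the end of a word that is not a proper prefix of any other stored word.
Those words: "awea", "aweu", "ccmhpkhtk", "it", "okhuj", "oknbfuxtxjj", "oknbqhxg", "oknbqqgfheaz", "oknbqql", "okoudt", "oopvzgdwro", "oopvzgdwrz", "oos", "ov", "pmklvdez", "pmklyq"
Leaf count: 16

16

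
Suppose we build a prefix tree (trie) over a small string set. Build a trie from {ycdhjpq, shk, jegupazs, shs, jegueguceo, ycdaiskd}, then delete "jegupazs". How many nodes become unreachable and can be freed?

A node on "jegupazs"'s path can go only if nothing else ends at it or branches off below it.
The suffix "pazs" (4 nodes) is used only by "jegupazs"; the node for "jegu" still has the child "e", so pruning stops there.
Nodes removed: 4

4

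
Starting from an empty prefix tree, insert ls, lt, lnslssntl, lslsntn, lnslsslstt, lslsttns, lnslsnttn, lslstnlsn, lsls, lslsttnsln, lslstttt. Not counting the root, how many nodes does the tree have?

36

For each word, the new-node count is its length minus the longest prefix already in the trie:
  "ls" → 2 new (l, s)
  "lt" → prefix "l" already present; 1 new (t)
  "lnslssntl" → prefix "l" already present; 8 new (n, s, l, s, s, n, t, l)
  "lslsntn" → prefix "ls" already present; 5 new (l, s, n, t, n)
  "lnslsslstt" → prefix "lnslss" already present; 4 new (l, s, t, t)
  "lslsttns" → prefix "lsls" already present; 4 new (t, t, n, s)
  "lnslsnttn" → prefix "lnsls" already present; 4 new (n, t, t, n)
  "lslstnlsn" → prefix "lslst" already present; 4 new (n, l, s, n)
  "lsls" → prefix "lsls" already present; 0 new (none)
  "lslsttnsln" → prefix "lslsttns" already present; 2 new (l, n)
  "lslstttt" → prefix "lslstt" already present; 2 new (t, t)
Total nodes = 2 + 1 + 8 + 5 + 4 + 4 + 4 + 4 + 0 + 2 + 2 = 36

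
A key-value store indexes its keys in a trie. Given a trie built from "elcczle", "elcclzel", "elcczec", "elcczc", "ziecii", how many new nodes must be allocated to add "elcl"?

1

The longest prefix of "elcl" already in the trie is "elc" (length 3).
New nodes needed: |"elcl"| − 3 = 4 − 3 = 1.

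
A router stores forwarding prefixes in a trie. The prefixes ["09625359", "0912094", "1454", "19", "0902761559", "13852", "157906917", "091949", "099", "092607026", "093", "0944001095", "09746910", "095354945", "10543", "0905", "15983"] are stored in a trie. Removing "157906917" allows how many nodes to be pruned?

7

Walk "157906917" from the leaf back toward the root, removing each node that no remaining word uses.
The suffix "7906917" (7 nodes) is used only by "157906917"; the node for "15" still has the child "9", so pruning stops there.
Nodes removed: 7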